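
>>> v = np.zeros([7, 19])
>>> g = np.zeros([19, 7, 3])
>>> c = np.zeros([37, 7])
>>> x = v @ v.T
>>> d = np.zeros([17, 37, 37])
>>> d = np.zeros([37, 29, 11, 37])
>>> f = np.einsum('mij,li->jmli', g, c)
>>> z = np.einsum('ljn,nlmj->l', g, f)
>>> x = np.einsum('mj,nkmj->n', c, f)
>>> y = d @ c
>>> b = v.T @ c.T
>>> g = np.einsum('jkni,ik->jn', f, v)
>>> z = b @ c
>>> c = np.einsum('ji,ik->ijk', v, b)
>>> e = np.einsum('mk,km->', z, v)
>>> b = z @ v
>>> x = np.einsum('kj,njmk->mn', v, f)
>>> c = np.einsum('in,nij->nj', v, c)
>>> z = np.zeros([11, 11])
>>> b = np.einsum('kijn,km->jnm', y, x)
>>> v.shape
(7, 19)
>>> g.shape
(3, 37)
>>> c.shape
(19, 37)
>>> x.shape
(37, 3)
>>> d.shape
(37, 29, 11, 37)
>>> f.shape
(3, 19, 37, 7)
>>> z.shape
(11, 11)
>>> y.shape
(37, 29, 11, 7)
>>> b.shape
(11, 7, 3)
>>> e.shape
()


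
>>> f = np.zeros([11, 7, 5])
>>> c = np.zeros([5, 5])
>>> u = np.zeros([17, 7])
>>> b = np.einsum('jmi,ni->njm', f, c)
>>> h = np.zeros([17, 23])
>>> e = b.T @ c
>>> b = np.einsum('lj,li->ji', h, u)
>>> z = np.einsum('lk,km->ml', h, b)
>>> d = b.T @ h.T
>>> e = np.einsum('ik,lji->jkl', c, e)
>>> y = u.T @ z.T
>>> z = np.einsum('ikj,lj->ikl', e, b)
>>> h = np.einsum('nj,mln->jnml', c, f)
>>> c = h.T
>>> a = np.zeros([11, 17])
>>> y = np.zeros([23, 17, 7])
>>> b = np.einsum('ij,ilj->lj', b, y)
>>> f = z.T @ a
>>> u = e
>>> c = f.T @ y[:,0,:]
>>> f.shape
(23, 5, 17)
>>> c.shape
(17, 5, 7)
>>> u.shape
(11, 5, 7)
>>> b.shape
(17, 7)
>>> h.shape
(5, 5, 11, 7)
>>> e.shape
(11, 5, 7)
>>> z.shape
(11, 5, 23)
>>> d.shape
(7, 17)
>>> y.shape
(23, 17, 7)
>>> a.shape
(11, 17)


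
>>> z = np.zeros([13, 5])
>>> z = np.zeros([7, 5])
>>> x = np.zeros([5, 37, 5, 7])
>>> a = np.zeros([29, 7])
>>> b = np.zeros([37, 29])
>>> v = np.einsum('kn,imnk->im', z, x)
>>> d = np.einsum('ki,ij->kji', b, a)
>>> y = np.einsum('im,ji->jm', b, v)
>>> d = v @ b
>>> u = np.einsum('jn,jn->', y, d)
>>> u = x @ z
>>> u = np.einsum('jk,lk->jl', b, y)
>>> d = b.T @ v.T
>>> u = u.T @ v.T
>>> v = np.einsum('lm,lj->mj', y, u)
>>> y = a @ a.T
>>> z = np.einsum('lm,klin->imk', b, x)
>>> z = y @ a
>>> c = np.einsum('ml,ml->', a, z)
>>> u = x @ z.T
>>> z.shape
(29, 7)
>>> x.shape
(5, 37, 5, 7)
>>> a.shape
(29, 7)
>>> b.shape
(37, 29)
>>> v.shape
(29, 5)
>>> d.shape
(29, 5)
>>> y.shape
(29, 29)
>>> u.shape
(5, 37, 5, 29)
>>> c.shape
()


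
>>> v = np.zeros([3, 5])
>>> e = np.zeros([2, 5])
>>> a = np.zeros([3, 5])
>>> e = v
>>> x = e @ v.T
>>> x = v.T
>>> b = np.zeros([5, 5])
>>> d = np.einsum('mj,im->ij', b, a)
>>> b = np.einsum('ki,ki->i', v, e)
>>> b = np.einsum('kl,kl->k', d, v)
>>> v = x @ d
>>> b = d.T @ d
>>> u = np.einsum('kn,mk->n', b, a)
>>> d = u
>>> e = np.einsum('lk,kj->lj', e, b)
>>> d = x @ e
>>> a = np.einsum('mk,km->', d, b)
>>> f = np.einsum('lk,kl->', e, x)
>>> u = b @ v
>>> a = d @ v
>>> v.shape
(5, 5)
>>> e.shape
(3, 5)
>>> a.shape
(5, 5)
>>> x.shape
(5, 3)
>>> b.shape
(5, 5)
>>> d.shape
(5, 5)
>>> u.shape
(5, 5)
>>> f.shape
()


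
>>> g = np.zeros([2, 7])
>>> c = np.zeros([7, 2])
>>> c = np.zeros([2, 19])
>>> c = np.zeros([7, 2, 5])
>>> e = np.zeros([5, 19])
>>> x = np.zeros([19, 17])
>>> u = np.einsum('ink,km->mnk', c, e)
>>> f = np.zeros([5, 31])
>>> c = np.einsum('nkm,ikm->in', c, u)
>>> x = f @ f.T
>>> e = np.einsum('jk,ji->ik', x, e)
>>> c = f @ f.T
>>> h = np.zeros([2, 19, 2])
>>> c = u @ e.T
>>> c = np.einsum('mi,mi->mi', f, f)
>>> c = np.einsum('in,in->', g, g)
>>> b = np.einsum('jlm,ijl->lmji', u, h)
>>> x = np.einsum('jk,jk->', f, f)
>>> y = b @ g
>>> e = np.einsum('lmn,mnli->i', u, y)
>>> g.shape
(2, 7)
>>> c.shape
()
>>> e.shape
(7,)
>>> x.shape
()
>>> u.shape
(19, 2, 5)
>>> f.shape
(5, 31)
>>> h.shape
(2, 19, 2)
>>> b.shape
(2, 5, 19, 2)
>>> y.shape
(2, 5, 19, 7)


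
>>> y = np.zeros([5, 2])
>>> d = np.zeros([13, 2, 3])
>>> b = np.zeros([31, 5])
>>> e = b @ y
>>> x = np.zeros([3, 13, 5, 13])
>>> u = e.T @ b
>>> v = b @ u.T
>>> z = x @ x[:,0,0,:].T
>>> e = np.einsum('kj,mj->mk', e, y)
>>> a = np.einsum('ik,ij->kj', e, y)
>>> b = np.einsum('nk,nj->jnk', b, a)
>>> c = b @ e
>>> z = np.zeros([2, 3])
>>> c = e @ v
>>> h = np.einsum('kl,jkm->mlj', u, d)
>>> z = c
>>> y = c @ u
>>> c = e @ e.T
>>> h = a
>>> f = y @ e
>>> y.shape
(5, 5)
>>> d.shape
(13, 2, 3)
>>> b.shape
(2, 31, 5)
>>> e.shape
(5, 31)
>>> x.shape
(3, 13, 5, 13)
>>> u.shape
(2, 5)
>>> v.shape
(31, 2)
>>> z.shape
(5, 2)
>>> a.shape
(31, 2)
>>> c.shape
(5, 5)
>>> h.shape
(31, 2)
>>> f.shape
(5, 31)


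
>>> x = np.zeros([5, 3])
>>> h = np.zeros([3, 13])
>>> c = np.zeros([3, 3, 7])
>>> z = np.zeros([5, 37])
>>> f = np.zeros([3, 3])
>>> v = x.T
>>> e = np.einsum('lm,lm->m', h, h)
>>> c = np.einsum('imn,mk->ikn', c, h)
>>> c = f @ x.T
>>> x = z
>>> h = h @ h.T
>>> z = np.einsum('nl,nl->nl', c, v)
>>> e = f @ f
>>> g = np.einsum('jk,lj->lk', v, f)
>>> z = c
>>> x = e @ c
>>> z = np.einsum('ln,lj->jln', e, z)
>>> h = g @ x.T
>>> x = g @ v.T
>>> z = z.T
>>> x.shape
(3, 3)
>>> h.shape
(3, 3)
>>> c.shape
(3, 5)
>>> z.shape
(3, 3, 5)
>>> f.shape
(3, 3)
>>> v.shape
(3, 5)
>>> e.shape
(3, 3)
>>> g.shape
(3, 5)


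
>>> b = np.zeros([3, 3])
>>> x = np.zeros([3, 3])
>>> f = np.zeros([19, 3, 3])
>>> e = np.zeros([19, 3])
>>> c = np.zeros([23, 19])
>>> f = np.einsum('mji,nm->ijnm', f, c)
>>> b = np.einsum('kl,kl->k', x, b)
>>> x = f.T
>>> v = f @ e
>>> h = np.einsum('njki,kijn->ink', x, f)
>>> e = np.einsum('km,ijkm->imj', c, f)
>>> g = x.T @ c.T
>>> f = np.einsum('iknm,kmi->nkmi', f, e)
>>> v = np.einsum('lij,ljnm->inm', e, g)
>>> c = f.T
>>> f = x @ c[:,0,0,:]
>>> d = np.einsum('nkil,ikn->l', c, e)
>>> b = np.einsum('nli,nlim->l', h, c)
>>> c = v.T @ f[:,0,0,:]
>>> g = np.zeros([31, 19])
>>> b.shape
(19,)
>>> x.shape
(19, 23, 3, 3)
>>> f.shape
(19, 23, 3, 23)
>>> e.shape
(3, 19, 3)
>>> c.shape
(23, 23, 23)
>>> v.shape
(19, 23, 23)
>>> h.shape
(3, 19, 3)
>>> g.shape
(31, 19)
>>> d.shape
(23,)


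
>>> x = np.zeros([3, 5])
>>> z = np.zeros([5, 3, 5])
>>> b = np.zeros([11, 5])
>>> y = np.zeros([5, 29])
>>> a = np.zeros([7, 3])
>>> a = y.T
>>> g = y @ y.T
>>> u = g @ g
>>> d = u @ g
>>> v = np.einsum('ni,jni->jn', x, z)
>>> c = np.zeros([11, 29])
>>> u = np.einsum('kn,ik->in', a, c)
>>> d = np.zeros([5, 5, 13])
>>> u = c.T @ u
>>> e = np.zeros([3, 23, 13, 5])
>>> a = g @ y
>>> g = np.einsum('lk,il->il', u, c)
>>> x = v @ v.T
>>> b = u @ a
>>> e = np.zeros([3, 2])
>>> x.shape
(5, 5)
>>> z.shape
(5, 3, 5)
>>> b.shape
(29, 29)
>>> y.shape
(5, 29)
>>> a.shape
(5, 29)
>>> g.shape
(11, 29)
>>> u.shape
(29, 5)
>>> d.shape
(5, 5, 13)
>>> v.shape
(5, 3)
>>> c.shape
(11, 29)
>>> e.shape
(3, 2)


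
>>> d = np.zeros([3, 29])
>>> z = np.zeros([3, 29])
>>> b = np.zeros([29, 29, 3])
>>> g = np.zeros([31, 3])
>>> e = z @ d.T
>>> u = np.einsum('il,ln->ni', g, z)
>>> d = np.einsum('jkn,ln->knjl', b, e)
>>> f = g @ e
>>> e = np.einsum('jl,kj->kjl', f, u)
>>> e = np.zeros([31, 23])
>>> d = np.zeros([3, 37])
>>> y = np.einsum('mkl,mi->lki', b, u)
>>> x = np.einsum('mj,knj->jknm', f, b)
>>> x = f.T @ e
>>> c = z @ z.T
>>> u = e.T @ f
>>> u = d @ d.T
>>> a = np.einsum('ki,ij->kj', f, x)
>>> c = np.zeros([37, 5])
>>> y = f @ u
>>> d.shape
(3, 37)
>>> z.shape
(3, 29)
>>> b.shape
(29, 29, 3)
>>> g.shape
(31, 3)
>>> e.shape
(31, 23)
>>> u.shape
(3, 3)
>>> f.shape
(31, 3)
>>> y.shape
(31, 3)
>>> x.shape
(3, 23)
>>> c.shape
(37, 5)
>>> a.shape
(31, 23)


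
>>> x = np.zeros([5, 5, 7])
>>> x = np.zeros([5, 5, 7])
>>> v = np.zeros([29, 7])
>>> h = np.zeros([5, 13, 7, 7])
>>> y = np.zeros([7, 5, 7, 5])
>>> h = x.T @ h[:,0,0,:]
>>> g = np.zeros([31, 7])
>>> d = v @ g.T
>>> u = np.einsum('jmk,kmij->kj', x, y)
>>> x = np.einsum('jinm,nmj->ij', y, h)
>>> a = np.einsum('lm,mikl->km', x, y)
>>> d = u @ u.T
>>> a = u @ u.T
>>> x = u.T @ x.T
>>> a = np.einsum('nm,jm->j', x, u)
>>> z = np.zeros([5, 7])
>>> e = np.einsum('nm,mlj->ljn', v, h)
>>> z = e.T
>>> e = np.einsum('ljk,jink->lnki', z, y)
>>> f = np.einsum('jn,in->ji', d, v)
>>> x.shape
(5, 5)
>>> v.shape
(29, 7)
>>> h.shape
(7, 5, 7)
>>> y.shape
(7, 5, 7, 5)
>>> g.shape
(31, 7)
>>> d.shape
(7, 7)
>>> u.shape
(7, 5)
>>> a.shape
(7,)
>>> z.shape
(29, 7, 5)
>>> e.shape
(29, 7, 5, 5)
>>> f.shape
(7, 29)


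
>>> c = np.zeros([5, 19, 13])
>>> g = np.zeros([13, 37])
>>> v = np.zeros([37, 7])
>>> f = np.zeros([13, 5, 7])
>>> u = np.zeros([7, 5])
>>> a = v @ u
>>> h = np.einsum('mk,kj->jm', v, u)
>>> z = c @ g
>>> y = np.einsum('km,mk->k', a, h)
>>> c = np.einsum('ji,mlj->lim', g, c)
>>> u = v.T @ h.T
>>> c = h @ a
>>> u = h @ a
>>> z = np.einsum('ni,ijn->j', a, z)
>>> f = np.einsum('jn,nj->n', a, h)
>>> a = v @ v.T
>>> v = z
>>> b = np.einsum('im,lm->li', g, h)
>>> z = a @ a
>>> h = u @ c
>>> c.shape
(5, 5)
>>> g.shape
(13, 37)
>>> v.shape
(19,)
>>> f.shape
(5,)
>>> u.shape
(5, 5)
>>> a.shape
(37, 37)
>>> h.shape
(5, 5)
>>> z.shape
(37, 37)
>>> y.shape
(37,)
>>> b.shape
(5, 13)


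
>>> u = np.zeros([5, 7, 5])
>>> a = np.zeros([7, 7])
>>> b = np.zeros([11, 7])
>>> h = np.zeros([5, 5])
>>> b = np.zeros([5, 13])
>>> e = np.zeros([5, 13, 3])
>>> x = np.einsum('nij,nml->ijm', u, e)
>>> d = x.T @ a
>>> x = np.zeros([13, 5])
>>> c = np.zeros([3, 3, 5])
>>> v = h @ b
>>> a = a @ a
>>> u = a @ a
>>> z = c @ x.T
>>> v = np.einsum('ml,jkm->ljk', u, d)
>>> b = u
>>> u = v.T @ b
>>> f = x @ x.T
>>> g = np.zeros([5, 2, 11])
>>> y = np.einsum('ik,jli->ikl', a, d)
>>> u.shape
(5, 13, 7)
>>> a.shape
(7, 7)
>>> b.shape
(7, 7)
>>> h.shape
(5, 5)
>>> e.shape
(5, 13, 3)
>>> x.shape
(13, 5)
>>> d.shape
(13, 5, 7)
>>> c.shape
(3, 3, 5)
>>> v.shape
(7, 13, 5)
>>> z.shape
(3, 3, 13)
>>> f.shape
(13, 13)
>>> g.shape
(5, 2, 11)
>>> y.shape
(7, 7, 5)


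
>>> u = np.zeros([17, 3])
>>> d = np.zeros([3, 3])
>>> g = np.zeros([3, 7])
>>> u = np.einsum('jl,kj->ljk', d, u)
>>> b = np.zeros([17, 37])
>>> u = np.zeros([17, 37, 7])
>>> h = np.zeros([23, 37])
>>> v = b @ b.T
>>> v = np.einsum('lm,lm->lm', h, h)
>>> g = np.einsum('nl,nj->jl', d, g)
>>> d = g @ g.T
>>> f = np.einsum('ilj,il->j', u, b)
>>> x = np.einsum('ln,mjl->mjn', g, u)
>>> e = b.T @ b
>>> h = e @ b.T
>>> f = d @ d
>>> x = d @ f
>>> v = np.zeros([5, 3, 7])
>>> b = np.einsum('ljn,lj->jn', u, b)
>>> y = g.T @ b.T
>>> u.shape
(17, 37, 7)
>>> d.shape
(7, 7)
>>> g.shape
(7, 3)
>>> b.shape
(37, 7)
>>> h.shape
(37, 17)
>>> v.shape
(5, 3, 7)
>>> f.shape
(7, 7)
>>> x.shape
(7, 7)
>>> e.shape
(37, 37)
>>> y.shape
(3, 37)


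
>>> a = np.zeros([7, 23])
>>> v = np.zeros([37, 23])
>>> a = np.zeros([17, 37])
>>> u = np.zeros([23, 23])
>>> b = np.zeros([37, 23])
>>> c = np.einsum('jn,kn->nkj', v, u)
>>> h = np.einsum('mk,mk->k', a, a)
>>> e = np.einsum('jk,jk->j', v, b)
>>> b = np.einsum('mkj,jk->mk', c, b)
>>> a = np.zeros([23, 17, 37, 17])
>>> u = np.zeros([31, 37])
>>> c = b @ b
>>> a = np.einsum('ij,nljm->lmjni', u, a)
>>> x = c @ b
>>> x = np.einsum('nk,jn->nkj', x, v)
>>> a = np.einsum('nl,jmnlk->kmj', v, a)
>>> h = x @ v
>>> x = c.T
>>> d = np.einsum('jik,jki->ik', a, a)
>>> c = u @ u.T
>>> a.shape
(31, 17, 17)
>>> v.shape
(37, 23)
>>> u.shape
(31, 37)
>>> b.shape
(23, 23)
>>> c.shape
(31, 31)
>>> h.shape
(23, 23, 23)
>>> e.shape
(37,)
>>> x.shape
(23, 23)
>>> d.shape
(17, 17)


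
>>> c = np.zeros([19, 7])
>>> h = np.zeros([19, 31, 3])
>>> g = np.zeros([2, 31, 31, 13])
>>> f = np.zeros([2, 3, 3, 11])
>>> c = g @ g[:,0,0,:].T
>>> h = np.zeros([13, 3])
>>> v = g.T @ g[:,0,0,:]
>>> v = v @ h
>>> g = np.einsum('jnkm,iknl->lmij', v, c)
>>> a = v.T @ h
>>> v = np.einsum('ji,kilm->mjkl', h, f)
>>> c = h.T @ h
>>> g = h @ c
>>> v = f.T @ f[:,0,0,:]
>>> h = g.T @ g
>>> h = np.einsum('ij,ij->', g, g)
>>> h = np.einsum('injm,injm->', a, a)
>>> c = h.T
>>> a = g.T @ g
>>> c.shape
()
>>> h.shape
()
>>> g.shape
(13, 3)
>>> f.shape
(2, 3, 3, 11)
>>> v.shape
(11, 3, 3, 11)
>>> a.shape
(3, 3)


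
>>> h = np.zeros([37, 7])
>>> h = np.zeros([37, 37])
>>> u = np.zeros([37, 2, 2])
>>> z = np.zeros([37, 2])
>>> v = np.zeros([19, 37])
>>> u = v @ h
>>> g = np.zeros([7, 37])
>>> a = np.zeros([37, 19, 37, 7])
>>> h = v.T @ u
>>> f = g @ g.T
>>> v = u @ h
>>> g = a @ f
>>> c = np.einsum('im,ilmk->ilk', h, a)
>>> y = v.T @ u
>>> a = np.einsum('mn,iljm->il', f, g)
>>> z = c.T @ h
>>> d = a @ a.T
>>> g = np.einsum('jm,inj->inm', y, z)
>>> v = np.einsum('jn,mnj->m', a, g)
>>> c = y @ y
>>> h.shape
(37, 37)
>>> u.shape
(19, 37)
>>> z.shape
(7, 19, 37)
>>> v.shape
(7,)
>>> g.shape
(7, 19, 37)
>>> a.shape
(37, 19)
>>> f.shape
(7, 7)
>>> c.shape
(37, 37)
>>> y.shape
(37, 37)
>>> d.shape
(37, 37)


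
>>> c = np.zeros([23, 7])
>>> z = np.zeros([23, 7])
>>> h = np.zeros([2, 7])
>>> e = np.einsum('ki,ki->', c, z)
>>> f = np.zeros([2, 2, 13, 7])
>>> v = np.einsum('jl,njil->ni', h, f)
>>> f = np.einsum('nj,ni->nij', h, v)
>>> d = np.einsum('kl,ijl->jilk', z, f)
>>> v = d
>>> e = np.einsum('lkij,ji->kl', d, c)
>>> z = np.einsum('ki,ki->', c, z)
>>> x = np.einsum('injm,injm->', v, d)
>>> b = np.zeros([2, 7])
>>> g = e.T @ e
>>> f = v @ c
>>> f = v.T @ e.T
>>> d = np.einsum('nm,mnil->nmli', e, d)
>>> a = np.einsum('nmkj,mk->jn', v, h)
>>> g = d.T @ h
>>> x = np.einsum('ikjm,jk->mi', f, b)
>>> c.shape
(23, 7)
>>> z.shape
()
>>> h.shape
(2, 7)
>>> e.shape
(2, 13)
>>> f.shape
(23, 7, 2, 2)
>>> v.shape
(13, 2, 7, 23)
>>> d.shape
(2, 13, 23, 7)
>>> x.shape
(2, 23)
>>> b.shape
(2, 7)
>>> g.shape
(7, 23, 13, 7)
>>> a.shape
(23, 13)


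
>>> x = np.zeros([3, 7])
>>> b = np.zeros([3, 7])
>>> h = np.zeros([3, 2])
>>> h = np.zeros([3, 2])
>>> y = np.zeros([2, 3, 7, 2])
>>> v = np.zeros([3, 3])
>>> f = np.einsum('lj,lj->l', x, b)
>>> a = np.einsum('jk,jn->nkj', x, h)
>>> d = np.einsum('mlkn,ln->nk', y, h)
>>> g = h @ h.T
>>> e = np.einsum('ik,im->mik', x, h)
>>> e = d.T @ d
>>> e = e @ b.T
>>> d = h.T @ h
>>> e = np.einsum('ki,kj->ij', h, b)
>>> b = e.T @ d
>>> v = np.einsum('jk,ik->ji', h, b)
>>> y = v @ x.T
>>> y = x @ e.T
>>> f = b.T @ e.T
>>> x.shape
(3, 7)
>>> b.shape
(7, 2)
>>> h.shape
(3, 2)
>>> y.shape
(3, 2)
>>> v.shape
(3, 7)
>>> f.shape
(2, 2)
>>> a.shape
(2, 7, 3)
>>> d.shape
(2, 2)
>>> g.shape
(3, 3)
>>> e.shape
(2, 7)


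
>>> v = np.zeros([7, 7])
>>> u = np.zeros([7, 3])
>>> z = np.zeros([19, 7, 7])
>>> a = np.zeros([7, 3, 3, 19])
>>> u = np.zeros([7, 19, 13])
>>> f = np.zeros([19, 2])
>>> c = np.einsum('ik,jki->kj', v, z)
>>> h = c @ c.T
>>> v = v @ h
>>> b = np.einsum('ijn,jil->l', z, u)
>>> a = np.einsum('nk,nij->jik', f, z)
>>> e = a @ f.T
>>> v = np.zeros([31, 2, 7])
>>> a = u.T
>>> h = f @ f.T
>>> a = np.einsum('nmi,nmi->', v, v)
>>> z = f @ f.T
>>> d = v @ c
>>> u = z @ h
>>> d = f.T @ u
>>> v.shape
(31, 2, 7)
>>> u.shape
(19, 19)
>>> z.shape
(19, 19)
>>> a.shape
()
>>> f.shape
(19, 2)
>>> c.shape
(7, 19)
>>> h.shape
(19, 19)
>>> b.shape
(13,)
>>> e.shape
(7, 7, 19)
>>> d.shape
(2, 19)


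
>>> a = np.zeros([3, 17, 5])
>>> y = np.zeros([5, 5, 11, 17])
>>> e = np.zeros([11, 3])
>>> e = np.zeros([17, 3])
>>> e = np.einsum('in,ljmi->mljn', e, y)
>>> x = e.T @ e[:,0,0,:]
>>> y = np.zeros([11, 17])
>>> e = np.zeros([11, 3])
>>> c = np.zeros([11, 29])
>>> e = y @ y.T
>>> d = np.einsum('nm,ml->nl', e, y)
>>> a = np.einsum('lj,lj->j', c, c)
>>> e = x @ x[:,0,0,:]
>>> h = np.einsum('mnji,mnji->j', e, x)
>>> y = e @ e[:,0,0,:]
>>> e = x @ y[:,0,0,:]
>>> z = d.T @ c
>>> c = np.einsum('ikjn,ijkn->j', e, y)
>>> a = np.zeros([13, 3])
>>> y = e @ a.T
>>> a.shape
(13, 3)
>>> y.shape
(3, 5, 5, 13)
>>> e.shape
(3, 5, 5, 3)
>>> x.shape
(3, 5, 5, 3)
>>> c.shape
(5,)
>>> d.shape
(11, 17)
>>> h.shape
(5,)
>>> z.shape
(17, 29)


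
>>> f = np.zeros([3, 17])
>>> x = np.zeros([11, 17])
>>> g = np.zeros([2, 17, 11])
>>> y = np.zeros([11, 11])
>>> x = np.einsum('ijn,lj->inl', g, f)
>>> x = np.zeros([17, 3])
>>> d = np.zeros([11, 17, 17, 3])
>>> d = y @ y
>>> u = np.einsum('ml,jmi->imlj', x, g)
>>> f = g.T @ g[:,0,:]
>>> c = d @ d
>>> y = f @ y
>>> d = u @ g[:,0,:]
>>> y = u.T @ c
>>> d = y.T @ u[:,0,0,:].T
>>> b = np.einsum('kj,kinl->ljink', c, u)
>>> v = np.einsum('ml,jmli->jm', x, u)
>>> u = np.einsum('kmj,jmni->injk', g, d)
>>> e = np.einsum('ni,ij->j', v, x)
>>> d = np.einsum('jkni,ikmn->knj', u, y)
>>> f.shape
(11, 17, 11)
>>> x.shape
(17, 3)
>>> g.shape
(2, 17, 11)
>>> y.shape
(2, 3, 17, 11)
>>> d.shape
(3, 11, 11)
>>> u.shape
(11, 3, 11, 2)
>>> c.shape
(11, 11)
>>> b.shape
(2, 11, 17, 3, 11)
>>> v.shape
(11, 17)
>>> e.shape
(3,)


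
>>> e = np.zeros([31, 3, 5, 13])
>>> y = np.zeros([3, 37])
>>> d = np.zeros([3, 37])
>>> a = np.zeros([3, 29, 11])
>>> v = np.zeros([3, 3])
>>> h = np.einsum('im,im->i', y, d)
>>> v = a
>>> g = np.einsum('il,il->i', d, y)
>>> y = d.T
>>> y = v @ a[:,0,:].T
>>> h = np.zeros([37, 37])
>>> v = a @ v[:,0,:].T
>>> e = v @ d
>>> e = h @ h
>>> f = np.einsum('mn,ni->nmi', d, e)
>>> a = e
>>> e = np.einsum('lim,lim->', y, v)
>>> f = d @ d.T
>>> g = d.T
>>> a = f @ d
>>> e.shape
()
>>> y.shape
(3, 29, 3)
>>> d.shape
(3, 37)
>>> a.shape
(3, 37)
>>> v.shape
(3, 29, 3)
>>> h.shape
(37, 37)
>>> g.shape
(37, 3)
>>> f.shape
(3, 3)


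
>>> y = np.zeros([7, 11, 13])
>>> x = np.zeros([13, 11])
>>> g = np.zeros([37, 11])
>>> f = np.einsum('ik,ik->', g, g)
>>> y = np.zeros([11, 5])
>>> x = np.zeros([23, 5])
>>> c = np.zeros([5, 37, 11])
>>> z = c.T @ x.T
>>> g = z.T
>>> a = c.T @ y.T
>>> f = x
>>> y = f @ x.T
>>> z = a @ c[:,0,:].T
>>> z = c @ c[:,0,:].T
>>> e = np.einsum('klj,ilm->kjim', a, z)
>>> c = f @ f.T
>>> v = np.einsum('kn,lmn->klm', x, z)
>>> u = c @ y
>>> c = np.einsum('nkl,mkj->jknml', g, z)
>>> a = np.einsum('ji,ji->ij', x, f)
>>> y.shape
(23, 23)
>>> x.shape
(23, 5)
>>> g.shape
(23, 37, 11)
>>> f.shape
(23, 5)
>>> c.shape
(5, 37, 23, 5, 11)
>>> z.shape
(5, 37, 5)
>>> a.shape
(5, 23)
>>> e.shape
(11, 11, 5, 5)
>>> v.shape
(23, 5, 37)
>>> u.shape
(23, 23)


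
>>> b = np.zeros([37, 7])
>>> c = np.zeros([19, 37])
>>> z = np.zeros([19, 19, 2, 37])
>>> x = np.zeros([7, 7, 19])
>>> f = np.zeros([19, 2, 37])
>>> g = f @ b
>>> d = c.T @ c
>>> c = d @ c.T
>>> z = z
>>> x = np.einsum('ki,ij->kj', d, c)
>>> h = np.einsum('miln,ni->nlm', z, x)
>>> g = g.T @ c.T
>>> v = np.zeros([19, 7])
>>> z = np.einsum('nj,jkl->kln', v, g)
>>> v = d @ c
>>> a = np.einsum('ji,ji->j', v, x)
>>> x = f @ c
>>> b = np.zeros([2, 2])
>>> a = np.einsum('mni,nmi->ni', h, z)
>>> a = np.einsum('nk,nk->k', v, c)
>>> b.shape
(2, 2)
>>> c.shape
(37, 19)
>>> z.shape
(2, 37, 19)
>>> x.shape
(19, 2, 19)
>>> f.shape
(19, 2, 37)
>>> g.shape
(7, 2, 37)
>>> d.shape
(37, 37)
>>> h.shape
(37, 2, 19)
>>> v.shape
(37, 19)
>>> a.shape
(19,)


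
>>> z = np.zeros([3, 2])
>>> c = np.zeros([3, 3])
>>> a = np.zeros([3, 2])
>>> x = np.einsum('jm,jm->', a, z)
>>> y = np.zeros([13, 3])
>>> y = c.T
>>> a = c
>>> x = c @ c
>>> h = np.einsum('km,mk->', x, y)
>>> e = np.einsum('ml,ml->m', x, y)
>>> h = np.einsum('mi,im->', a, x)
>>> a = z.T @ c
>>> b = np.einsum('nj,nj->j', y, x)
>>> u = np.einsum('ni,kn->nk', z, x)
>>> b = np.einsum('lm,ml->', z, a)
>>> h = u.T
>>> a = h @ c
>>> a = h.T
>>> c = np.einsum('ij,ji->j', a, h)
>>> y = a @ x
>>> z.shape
(3, 2)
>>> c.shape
(3,)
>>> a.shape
(3, 3)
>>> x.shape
(3, 3)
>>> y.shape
(3, 3)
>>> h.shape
(3, 3)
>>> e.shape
(3,)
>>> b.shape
()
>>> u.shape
(3, 3)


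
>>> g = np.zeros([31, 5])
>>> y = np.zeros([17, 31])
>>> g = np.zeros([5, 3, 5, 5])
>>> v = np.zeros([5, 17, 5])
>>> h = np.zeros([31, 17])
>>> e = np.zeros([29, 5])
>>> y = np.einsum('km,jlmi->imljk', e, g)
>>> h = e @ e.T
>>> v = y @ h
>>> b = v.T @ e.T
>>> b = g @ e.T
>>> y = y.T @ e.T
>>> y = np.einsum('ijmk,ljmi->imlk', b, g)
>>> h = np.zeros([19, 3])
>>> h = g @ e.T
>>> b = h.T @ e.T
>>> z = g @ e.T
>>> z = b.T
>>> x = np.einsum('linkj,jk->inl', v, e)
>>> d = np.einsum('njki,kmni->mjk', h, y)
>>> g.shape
(5, 3, 5, 5)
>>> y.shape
(5, 5, 5, 29)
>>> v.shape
(5, 5, 3, 5, 29)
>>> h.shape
(5, 3, 5, 29)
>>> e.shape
(29, 5)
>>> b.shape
(29, 5, 3, 29)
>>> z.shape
(29, 3, 5, 29)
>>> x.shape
(5, 3, 5)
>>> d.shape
(5, 3, 5)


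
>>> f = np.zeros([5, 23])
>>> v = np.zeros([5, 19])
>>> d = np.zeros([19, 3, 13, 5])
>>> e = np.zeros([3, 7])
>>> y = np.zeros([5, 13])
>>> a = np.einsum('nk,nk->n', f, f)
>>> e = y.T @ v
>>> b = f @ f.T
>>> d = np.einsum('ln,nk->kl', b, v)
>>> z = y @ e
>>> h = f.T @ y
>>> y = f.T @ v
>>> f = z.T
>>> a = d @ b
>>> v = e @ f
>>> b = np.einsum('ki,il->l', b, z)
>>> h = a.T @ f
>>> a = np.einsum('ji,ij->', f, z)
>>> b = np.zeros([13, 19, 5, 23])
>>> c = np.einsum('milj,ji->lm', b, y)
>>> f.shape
(19, 5)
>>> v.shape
(13, 5)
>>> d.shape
(19, 5)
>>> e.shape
(13, 19)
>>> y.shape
(23, 19)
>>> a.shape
()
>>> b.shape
(13, 19, 5, 23)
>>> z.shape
(5, 19)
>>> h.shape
(5, 5)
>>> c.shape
(5, 13)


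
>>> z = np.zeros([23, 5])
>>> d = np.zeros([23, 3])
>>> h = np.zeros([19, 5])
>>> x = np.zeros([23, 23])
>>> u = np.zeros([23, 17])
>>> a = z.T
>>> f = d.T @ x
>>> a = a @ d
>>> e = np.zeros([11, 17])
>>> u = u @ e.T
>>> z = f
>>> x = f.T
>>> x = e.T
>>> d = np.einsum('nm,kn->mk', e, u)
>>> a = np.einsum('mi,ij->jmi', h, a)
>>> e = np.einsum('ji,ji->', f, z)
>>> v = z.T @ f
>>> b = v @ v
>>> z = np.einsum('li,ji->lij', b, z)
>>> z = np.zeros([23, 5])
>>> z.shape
(23, 5)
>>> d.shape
(17, 23)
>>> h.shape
(19, 5)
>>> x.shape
(17, 11)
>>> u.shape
(23, 11)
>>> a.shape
(3, 19, 5)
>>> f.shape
(3, 23)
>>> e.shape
()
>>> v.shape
(23, 23)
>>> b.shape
(23, 23)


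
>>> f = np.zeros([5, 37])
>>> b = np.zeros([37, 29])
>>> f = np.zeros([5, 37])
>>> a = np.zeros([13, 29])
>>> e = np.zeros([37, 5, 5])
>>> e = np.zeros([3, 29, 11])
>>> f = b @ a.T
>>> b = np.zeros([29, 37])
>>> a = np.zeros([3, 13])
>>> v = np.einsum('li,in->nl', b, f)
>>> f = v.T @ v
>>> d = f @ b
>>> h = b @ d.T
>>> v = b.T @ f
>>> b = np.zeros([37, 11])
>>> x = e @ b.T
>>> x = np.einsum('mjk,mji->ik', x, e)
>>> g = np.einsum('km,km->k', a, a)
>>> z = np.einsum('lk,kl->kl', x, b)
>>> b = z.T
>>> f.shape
(29, 29)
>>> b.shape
(11, 37)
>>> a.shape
(3, 13)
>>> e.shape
(3, 29, 11)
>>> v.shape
(37, 29)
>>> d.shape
(29, 37)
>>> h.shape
(29, 29)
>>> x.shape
(11, 37)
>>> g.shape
(3,)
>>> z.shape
(37, 11)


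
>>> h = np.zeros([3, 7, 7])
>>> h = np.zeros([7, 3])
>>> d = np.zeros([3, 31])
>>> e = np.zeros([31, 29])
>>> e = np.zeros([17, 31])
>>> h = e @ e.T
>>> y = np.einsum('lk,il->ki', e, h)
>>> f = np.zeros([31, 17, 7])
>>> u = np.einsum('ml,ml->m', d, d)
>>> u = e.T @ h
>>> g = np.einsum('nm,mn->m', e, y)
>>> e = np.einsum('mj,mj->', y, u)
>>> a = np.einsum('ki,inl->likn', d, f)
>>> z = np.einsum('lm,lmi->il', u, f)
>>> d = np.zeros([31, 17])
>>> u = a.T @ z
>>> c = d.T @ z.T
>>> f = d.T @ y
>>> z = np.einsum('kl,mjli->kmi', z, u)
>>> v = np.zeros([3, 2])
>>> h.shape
(17, 17)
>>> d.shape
(31, 17)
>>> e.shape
()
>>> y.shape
(31, 17)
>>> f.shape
(17, 17)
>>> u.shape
(17, 3, 31, 31)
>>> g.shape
(31,)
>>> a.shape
(7, 31, 3, 17)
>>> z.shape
(7, 17, 31)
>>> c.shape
(17, 7)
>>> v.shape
(3, 2)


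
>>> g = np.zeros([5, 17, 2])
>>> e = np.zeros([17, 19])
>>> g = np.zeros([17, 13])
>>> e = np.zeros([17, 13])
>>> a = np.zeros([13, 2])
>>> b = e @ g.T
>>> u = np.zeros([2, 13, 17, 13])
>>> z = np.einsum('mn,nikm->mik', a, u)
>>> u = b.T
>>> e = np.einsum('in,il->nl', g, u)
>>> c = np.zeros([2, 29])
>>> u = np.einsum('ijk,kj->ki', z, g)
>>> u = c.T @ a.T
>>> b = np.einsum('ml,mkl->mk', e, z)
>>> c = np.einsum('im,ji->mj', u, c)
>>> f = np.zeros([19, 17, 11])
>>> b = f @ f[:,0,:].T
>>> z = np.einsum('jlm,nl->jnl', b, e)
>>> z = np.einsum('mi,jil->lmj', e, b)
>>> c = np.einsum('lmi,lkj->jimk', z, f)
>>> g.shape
(17, 13)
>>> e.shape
(13, 17)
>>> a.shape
(13, 2)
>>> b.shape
(19, 17, 19)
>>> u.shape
(29, 13)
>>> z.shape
(19, 13, 19)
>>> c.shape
(11, 19, 13, 17)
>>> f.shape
(19, 17, 11)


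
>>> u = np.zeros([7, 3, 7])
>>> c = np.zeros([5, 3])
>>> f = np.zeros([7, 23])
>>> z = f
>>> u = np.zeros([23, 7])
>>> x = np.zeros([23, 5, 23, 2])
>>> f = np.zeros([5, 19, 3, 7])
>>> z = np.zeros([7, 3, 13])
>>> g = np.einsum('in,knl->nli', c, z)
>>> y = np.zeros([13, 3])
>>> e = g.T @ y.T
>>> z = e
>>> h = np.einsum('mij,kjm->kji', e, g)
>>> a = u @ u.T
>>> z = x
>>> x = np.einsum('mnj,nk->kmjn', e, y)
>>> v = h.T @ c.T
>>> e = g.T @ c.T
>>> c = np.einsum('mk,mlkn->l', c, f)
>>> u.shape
(23, 7)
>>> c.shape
(19,)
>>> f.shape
(5, 19, 3, 7)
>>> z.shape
(23, 5, 23, 2)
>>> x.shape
(3, 5, 13, 13)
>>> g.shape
(3, 13, 5)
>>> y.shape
(13, 3)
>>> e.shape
(5, 13, 5)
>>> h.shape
(3, 13, 13)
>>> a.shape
(23, 23)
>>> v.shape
(13, 13, 5)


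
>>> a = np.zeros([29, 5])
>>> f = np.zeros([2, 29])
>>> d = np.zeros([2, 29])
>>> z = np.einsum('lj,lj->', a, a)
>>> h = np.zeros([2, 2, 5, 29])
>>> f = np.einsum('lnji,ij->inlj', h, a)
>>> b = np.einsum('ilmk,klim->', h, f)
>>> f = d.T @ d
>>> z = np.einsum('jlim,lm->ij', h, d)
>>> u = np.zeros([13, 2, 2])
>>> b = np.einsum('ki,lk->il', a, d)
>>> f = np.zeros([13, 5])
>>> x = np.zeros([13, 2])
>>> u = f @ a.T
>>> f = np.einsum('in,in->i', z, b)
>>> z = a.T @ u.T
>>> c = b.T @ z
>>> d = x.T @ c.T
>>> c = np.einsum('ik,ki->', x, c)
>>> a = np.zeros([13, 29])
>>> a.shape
(13, 29)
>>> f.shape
(5,)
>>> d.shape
(2, 2)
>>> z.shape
(5, 13)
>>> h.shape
(2, 2, 5, 29)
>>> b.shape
(5, 2)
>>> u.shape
(13, 29)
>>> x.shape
(13, 2)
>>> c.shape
()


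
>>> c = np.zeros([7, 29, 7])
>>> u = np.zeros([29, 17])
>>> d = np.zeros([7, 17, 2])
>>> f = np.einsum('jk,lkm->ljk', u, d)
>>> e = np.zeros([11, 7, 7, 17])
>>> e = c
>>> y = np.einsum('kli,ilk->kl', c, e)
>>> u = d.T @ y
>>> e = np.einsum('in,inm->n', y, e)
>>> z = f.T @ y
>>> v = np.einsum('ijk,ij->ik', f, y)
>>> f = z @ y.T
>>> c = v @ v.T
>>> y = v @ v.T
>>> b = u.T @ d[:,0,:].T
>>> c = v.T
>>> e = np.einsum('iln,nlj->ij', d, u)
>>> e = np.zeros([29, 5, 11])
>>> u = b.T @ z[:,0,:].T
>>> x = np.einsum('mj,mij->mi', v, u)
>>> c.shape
(17, 7)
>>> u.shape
(7, 17, 17)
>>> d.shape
(7, 17, 2)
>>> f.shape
(17, 29, 7)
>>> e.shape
(29, 5, 11)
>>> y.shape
(7, 7)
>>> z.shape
(17, 29, 29)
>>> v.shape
(7, 17)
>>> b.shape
(29, 17, 7)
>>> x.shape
(7, 17)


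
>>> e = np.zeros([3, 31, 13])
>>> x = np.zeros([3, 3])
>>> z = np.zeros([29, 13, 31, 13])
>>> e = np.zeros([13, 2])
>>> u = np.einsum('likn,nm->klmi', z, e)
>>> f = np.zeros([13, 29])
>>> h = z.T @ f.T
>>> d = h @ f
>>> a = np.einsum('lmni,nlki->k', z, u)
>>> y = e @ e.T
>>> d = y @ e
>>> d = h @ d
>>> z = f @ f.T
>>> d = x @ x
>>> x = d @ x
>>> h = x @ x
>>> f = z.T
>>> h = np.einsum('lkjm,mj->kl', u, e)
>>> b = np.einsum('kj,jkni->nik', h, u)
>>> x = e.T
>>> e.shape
(13, 2)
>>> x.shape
(2, 13)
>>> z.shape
(13, 13)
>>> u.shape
(31, 29, 2, 13)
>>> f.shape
(13, 13)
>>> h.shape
(29, 31)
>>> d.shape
(3, 3)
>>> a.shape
(2,)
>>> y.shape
(13, 13)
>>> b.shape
(2, 13, 29)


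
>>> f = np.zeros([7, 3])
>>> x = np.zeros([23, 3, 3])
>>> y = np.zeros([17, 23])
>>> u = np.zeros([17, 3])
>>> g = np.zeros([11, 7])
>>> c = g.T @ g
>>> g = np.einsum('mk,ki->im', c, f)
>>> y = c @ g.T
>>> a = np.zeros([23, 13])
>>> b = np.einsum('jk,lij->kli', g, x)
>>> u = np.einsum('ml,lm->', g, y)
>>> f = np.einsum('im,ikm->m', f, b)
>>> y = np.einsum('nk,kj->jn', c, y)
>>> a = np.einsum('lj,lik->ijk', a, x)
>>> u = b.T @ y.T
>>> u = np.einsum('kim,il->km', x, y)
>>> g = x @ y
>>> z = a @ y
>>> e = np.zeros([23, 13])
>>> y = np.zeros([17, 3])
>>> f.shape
(3,)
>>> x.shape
(23, 3, 3)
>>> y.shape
(17, 3)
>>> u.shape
(23, 3)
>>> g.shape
(23, 3, 7)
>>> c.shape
(7, 7)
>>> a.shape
(3, 13, 3)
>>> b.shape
(7, 23, 3)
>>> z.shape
(3, 13, 7)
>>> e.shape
(23, 13)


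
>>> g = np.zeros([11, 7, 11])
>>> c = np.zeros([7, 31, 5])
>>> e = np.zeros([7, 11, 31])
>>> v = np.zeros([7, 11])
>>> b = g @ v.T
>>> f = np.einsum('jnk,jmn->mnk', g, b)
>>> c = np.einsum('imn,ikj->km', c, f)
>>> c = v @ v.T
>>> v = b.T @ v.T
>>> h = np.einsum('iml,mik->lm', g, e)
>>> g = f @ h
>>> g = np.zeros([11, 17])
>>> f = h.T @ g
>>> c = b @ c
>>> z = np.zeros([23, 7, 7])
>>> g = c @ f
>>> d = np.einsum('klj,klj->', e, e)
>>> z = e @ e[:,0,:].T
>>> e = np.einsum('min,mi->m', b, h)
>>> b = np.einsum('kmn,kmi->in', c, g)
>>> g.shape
(11, 7, 17)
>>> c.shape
(11, 7, 7)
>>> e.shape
(11,)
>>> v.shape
(7, 7, 7)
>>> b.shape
(17, 7)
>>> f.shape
(7, 17)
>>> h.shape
(11, 7)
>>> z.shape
(7, 11, 7)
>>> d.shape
()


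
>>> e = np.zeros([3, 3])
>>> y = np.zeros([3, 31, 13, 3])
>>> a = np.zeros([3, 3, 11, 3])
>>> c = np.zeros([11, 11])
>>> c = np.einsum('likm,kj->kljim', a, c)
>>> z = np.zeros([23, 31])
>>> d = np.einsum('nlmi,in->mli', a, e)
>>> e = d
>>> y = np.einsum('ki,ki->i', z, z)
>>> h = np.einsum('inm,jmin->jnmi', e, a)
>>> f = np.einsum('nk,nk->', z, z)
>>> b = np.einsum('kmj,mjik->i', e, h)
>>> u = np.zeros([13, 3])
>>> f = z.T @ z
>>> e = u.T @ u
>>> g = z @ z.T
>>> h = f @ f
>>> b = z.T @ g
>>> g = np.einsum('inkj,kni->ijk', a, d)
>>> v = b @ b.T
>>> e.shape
(3, 3)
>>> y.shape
(31,)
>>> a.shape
(3, 3, 11, 3)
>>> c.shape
(11, 3, 11, 3, 3)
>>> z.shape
(23, 31)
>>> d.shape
(11, 3, 3)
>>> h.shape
(31, 31)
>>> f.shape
(31, 31)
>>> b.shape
(31, 23)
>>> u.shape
(13, 3)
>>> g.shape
(3, 3, 11)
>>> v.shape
(31, 31)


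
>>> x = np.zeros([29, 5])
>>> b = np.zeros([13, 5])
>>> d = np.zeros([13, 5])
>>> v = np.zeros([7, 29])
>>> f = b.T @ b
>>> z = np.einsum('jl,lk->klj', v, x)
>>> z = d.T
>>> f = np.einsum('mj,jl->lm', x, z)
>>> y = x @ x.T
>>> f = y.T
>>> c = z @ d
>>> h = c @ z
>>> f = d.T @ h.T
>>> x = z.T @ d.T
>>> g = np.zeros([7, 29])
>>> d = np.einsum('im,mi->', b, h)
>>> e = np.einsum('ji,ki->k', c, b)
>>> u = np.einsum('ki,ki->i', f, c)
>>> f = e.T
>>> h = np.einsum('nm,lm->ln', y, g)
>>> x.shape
(13, 13)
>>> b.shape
(13, 5)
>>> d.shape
()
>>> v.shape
(7, 29)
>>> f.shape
(13,)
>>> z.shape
(5, 13)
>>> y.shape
(29, 29)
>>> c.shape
(5, 5)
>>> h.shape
(7, 29)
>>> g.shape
(7, 29)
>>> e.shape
(13,)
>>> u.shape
(5,)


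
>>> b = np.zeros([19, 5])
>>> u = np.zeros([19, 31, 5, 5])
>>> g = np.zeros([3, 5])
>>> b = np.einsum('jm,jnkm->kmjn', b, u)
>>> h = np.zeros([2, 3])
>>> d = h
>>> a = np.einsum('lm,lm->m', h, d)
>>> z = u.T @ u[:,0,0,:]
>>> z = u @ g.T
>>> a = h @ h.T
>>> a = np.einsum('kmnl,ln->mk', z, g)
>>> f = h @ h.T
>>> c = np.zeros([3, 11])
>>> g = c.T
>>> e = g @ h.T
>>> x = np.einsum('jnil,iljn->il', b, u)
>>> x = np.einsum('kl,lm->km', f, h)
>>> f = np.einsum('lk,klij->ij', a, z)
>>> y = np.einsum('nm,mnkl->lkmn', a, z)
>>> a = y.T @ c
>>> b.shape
(5, 5, 19, 31)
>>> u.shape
(19, 31, 5, 5)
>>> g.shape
(11, 3)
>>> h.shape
(2, 3)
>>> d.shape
(2, 3)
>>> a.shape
(31, 19, 5, 11)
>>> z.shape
(19, 31, 5, 3)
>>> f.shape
(5, 3)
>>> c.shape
(3, 11)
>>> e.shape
(11, 2)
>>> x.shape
(2, 3)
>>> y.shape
(3, 5, 19, 31)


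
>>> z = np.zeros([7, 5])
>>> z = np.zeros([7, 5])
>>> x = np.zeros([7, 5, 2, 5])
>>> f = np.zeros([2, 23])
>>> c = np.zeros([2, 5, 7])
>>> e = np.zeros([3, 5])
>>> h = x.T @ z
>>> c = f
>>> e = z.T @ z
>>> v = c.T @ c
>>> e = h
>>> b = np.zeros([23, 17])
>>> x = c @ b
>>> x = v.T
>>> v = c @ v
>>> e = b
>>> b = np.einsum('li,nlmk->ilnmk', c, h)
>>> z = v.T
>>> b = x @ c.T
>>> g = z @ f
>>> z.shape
(23, 2)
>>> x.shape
(23, 23)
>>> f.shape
(2, 23)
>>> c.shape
(2, 23)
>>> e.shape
(23, 17)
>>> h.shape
(5, 2, 5, 5)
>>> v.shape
(2, 23)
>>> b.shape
(23, 2)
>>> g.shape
(23, 23)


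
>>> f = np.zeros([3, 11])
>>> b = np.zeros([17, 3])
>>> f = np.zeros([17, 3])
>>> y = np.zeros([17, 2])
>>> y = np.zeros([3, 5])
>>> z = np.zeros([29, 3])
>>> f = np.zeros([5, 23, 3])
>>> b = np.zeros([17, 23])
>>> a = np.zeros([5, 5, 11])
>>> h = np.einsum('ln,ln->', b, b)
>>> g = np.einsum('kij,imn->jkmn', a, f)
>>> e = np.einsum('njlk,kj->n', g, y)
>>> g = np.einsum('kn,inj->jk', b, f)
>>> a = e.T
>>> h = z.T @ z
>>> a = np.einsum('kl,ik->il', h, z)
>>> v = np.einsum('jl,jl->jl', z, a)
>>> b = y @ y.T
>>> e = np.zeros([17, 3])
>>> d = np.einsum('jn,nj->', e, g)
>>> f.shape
(5, 23, 3)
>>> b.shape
(3, 3)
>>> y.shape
(3, 5)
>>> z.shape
(29, 3)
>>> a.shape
(29, 3)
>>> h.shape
(3, 3)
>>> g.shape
(3, 17)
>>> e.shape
(17, 3)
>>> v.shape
(29, 3)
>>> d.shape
()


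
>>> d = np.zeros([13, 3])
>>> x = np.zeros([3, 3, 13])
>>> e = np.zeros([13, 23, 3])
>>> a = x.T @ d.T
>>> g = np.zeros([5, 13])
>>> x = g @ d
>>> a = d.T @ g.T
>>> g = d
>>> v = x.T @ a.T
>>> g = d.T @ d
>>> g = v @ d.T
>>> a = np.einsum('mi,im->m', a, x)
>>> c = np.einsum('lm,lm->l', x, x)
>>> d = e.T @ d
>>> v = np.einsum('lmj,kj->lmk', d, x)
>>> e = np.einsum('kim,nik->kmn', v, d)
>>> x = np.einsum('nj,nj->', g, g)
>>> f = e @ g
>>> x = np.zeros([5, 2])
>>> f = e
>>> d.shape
(3, 23, 3)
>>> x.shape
(5, 2)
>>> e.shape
(3, 5, 3)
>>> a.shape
(3,)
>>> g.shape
(3, 13)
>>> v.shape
(3, 23, 5)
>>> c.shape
(5,)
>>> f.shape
(3, 5, 3)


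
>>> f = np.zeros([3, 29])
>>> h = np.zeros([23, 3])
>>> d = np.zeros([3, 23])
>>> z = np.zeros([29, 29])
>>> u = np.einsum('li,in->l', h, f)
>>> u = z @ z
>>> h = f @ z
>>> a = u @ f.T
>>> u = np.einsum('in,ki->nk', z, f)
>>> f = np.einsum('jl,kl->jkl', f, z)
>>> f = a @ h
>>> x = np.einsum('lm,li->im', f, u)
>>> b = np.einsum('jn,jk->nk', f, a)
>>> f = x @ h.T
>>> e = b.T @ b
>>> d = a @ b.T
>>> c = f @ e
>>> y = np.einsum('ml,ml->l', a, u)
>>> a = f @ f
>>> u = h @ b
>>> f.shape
(3, 3)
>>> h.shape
(3, 29)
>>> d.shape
(29, 29)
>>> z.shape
(29, 29)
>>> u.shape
(3, 3)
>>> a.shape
(3, 3)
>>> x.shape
(3, 29)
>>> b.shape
(29, 3)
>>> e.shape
(3, 3)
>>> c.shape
(3, 3)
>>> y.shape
(3,)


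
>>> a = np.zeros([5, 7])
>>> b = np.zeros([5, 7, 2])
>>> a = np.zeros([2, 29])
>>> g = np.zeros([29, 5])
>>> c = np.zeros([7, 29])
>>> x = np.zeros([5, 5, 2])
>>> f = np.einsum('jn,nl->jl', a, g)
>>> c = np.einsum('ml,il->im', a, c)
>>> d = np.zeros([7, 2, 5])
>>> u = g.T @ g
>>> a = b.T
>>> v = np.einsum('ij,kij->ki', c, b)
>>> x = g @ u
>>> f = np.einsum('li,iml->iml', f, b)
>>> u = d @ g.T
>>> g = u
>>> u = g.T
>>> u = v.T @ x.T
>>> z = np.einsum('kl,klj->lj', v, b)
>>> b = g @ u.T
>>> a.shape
(2, 7, 5)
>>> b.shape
(7, 2, 7)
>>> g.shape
(7, 2, 29)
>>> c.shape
(7, 2)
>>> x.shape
(29, 5)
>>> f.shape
(5, 7, 2)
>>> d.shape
(7, 2, 5)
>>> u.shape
(7, 29)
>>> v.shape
(5, 7)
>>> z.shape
(7, 2)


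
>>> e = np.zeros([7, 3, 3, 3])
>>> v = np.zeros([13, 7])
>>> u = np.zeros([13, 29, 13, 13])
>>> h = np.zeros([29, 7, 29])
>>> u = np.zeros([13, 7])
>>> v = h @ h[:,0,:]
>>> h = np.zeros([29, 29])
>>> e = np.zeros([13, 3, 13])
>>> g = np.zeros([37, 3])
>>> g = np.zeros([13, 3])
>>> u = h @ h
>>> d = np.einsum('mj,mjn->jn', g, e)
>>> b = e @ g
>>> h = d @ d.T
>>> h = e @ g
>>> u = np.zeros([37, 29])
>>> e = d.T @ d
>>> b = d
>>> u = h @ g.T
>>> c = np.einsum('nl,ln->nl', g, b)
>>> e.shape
(13, 13)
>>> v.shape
(29, 7, 29)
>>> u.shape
(13, 3, 13)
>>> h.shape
(13, 3, 3)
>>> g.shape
(13, 3)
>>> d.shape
(3, 13)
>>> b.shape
(3, 13)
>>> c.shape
(13, 3)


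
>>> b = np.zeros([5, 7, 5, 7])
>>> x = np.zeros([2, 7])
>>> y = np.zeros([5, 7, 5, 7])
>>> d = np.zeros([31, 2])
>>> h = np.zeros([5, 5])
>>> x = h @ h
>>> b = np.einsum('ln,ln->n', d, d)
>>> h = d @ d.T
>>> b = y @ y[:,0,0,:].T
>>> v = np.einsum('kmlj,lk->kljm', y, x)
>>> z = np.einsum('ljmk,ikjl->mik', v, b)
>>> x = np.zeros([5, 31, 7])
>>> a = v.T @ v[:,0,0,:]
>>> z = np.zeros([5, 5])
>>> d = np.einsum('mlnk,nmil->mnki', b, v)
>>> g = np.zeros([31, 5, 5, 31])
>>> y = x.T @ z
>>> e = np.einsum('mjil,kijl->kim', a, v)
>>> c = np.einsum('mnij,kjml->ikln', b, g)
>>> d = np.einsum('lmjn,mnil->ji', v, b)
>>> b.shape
(5, 7, 5, 5)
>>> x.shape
(5, 31, 7)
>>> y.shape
(7, 31, 5)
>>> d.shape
(7, 5)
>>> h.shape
(31, 31)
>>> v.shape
(5, 5, 7, 7)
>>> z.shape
(5, 5)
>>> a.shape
(7, 7, 5, 7)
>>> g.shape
(31, 5, 5, 31)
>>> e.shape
(5, 5, 7)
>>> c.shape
(5, 31, 31, 7)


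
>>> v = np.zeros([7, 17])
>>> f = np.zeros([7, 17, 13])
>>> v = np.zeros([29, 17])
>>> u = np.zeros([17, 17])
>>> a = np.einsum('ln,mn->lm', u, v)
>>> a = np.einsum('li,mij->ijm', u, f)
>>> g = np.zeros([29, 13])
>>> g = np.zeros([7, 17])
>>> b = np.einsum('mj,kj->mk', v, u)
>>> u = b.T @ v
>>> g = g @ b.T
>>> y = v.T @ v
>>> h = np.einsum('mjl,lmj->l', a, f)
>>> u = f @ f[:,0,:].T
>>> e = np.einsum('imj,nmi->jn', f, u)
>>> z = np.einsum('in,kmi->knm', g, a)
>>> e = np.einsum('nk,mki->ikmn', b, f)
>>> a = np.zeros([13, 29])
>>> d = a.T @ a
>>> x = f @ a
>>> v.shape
(29, 17)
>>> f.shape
(7, 17, 13)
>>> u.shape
(7, 17, 7)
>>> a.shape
(13, 29)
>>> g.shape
(7, 29)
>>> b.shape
(29, 17)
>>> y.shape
(17, 17)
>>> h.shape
(7,)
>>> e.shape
(13, 17, 7, 29)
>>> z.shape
(17, 29, 13)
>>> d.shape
(29, 29)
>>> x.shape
(7, 17, 29)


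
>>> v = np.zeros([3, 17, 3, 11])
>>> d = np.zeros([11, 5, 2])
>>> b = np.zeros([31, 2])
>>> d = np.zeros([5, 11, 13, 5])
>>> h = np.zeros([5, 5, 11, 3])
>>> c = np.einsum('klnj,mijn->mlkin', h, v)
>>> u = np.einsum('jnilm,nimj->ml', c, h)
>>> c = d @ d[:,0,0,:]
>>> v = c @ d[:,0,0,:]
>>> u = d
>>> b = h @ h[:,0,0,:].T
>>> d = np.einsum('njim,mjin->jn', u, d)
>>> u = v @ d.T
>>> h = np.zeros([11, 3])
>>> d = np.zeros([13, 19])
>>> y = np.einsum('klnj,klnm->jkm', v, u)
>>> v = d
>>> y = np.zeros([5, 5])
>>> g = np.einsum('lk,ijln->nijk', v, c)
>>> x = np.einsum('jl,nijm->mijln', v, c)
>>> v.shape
(13, 19)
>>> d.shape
(13, 19)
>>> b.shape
(5, 5, 11, 5)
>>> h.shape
(11, 3)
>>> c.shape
(5, 11, 13, 5)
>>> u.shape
(5, 11, 13, 11)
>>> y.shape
(5, 5)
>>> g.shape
(5, 5, 11, 19)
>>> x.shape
(5, 11, 13, 19, 5)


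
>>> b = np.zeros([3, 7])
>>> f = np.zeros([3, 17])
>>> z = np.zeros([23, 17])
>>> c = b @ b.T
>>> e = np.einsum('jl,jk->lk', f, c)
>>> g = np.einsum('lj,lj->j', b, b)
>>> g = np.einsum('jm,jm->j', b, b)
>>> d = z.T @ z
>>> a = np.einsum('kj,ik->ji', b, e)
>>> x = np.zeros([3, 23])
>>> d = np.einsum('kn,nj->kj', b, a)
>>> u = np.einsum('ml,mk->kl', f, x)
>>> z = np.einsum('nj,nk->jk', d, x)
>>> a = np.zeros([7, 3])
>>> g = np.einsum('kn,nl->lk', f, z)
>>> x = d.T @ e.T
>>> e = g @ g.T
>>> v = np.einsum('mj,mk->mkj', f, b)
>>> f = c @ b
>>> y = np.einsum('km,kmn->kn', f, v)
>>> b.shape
(3, 7)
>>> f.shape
(3, 7)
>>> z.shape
(17, 23)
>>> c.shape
(3, 3)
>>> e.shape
(23, 23)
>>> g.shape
(23, 3)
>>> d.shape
(3, 17)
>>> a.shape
(7, 3)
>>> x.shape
(17, 17)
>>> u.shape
(23, 17)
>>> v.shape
(3, 7, 17)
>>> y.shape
(3, 17)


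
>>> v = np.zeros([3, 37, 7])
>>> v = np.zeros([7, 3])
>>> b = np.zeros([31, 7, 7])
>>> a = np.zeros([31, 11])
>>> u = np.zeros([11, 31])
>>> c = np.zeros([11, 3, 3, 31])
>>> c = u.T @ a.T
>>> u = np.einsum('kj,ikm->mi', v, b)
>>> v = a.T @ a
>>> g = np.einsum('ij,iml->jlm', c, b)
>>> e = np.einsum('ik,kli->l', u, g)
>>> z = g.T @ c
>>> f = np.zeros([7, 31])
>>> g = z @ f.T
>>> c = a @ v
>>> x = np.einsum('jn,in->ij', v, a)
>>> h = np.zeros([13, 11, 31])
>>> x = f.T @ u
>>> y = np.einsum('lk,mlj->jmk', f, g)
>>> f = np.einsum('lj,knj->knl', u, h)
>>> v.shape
(11, 11)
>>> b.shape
(31, 7, 7)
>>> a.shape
(31, 11)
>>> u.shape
(7, 31)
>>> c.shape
(31, 11)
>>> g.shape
(7, 7, 7)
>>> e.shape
(7,)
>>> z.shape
(7, 7, 31)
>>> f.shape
(13, 11, 7)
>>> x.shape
(31, 31)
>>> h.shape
(13, 11, 31)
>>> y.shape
(7, 7, 31)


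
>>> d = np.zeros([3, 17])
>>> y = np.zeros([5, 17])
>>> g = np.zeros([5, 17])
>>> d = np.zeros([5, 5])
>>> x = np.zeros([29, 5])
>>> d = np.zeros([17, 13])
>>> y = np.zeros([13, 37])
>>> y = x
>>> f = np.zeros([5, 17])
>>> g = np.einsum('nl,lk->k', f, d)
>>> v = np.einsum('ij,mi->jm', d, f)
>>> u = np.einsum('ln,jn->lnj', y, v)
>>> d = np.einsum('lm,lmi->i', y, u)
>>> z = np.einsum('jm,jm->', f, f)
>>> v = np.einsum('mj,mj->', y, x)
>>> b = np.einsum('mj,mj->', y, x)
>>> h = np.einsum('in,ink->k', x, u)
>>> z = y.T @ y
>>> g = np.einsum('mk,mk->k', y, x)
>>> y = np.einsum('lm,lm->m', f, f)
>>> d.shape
(13,)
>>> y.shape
(17,)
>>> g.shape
(5,)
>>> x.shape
(29, 5)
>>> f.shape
(5, 17)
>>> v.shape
()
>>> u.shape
(29, 5, 13)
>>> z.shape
(5, 5)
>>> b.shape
()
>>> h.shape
(13,)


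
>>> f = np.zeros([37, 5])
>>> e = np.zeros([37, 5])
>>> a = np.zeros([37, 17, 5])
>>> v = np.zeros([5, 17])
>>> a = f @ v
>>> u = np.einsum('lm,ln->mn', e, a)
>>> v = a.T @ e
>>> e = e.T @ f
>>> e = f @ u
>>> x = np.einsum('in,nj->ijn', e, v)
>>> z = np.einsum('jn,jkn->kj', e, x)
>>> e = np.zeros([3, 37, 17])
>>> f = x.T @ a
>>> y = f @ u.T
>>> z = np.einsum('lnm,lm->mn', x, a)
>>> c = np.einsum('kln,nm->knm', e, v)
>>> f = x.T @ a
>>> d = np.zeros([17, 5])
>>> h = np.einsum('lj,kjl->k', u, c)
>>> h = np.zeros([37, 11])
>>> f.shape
(17, 5, 17)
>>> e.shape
(3, 37, 17)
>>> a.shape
(37, 17)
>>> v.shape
(17, 5)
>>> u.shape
(5, 17)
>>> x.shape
(37, 5, 17)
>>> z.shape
(17, 5)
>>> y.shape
(17, 5, 5)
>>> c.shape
(3, 17, 5)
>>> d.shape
(17, 5)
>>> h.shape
(37, 11)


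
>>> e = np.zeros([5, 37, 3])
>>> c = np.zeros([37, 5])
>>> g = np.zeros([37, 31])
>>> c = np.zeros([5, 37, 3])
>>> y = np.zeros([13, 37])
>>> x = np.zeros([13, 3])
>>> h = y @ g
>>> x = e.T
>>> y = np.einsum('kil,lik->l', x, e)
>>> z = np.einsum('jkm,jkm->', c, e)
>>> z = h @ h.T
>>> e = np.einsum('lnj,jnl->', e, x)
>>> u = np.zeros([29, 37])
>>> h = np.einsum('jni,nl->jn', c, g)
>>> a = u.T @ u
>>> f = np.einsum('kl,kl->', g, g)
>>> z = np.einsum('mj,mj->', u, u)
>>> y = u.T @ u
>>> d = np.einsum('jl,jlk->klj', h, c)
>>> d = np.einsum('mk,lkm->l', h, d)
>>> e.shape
()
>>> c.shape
(5, 37, 3)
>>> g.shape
(37, 31)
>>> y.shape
(37, 37)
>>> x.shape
(3, 37, 5)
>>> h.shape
(5, 37)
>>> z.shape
()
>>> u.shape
(29, 37)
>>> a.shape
(37, 37)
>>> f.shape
()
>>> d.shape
(3,)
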